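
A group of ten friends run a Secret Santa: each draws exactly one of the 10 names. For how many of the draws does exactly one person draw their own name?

1334960

Pick the single fixed position: C(10,1) = 10 ways.
The other 9 form a derangement: !9 = 133496.
Total: 10 × 133496 = 1334960.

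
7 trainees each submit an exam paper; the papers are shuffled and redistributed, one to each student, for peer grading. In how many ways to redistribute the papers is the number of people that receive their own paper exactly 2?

Choose which 2 of the 7 are fixed: C(7,2) = 21.
The other 5 form a derangement: !5 = 44.
Total: 21 × 44 = 924.

924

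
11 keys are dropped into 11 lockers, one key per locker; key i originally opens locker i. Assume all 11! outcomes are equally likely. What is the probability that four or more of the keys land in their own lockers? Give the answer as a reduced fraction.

378967/19958400

Favorable outcomes: Σ_{i≥4} C(11,i)·!(11-i) = 330·1854 + 462·265 + 462·44 + 330·9 + 165·2 + 55·1 + 11·0 + 1·1 = 757934.
Total outcomes: 11! = 39916800.
Probability = 757934/39916800 = 378967/19958400.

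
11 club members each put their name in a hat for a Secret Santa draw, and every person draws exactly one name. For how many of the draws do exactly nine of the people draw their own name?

Pick the 9 fixed positions: C(11,9) = 55 ways.
The remaining 2 must be deranged: !2 = 1.
Total: 55 × 1 = 55.

55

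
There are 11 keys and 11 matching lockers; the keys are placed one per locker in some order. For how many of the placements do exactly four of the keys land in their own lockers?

611820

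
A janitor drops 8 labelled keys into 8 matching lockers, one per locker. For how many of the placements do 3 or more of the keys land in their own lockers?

3235

# with exactly i fixed is C(8,i)·!(8-i); sum over i=3..8:
  i=3: C(8,3)·!5 = 56·44 = 2464
  i=4: C(8,4)·!4 = 70·9 = 630
  i=5: C(8,5)·!3 = 56·2 = 112
  i=6: C(8,6)·!2 = 28·1 = 28
  i=7: C(8,7)·!1 = 8·0 = 0
  i=8: C(8,8)·!0 = 1·1 = 1
Total = 3235.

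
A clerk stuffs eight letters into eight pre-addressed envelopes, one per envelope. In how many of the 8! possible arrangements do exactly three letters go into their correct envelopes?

2464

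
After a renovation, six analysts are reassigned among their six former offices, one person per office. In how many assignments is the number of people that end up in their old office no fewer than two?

191

# with exactly i fixed is C(6,i)·!(6-i); sum over i=2..6:
  i=2: C(6,2)·!4 = 15·9 = 135
  i=3: C(6,3)·!3 = 20·2 = 40
  i=4: C(6,4)·!2 = 15·1 = 15
  i=5: C(6,5)·!1 = 6·0 = 0
  i=6: C(6,6)·!0 = 1·1 = 1
Total = 191.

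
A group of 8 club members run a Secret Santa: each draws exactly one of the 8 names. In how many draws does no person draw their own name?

Use !n = n·!(n-1) + (-1)^n.
!8 = 8·1854 + 1 = 14833

14833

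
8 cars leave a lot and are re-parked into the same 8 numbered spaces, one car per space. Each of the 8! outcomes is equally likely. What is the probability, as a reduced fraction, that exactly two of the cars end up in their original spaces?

53/288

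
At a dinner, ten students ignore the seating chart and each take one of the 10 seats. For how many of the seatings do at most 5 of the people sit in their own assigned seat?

3626624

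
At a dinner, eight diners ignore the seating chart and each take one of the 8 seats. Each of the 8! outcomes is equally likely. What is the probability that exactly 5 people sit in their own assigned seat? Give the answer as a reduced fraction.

1/360

Favorable outcomes: C(8,5)·!3 = 56·2 = 112.
Total outcomes: 8! = 40320.
Probability = 112/40320 = 1/360.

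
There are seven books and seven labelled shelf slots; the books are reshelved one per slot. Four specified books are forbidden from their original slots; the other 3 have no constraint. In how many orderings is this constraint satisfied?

2790

Let A_j be the event that the j-th constrained one is fixed. By inclusion-exclusion over the 4 events:
Σ_{j=0}^{4} (-1)^j C(4,j)(7-j)!
= C(4,0)·7! - C(4,1)·6! + C(4,2)·5! - C(4,3)·4! + C(4,4)·3!
= 5040 - 2880 + 720 - 96 + 6
= 2790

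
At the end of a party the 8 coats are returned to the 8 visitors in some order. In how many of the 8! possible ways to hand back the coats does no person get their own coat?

By inclusion-exclusion, !8 = Σ (-1)^k · 8!/k! for k=0..8
= 8! - 8!/1! + 8!/2! - 8!/3! + 8!/4! - 8!/5! + 8!/6! - 8!/7! + 8!/8!
= 40320 - 40320 + 20160 - 6720 + 1680 - 336 + 56 - 8 + 1
= 14833

14833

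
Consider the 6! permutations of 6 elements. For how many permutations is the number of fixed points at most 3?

704

# with exactly i fixed is C(6,i)·!(6-i); sum over i=0..3:
  i=0: C(6,0)·!6 = 1·265 = 265
  i=1: C(6,1)·!5 = 6·44 = 264
  i=2: C(6,2)·!4 = 15·9 = 135
  i=3: C(6,3)·!3 = 20·2 = 40
Total = 704.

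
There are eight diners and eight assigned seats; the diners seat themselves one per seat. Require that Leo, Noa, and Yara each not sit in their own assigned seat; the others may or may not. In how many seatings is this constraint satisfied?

Inclusion-exclusion on the 3 forbidden self-matches:
Σ_{j=0}^{3} (-1)^j C(3,j)(8-j)!
= C(3,0)·8! - C(3,1)·7! + C(3,2)·6! - C(3,3)·5!
= 40320 - 15120 + 2160 - 120
= 27240

27240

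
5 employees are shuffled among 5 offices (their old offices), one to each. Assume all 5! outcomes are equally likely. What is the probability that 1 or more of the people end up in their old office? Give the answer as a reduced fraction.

19/30

Favorable outcomes: Σ_{i≥1} C(5,i)·!(5-i) = 5·9 + 10·2 + 10·1 + 5·0 + 1·1 = 76.
Total outcomes: 5! = 120.
Probability = 76/120 = 19/30.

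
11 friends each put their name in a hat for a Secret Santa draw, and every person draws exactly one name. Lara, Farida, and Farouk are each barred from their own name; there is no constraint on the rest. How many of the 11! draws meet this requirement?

30078720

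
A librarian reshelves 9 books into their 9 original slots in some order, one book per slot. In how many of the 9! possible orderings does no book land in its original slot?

133496

Recurrence: !9 = 8·(!8 + !7).
!9 = 8·(14833 + 1854) = 8·16687 = 133496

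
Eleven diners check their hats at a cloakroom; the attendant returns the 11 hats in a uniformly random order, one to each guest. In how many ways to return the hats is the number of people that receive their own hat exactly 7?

Pick the 7 fixed positions: C(11,7) = 330 ways.
The other 4 form a derangement: !4 = 9.
Total: 330 × 9 = 2970.

2970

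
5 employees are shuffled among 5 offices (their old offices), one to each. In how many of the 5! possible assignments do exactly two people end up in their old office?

20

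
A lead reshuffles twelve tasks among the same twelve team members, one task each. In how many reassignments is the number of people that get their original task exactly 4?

7342335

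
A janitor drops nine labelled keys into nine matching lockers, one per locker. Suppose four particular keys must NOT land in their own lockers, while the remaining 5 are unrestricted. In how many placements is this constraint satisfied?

229080

Let A_j be the event that the j-th constrained one is fixed. By inclusion-exclusion over the 4 events:
Σ_{j=0}^{4} (-1)^j C(4,j)(9-j)!
= C(4,0)·9! - C(4,1)·8! + C(4,2)·7! - C(4,3)·6! + C(4,4)·5!
= 362880 - 161280 + 30240 - 2880 + 120
= 229080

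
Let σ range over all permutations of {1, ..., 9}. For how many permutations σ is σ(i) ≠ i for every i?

Use !n = n·!(n-1) + (-1)^n.
!9 = 9·14833 - 1 = 133496

133496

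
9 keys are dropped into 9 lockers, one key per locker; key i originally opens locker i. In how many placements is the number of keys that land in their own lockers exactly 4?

Pick the 4 fixed positions: C(9,4) = 126 ways.
The other 5 form a derangement: !5 = 44.
Total: 126 × 44 = 5544.

5544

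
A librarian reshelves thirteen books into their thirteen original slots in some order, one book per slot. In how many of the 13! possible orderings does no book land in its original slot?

Use !n = (n-1)(!(n-1) + !(n-2)).
!13 = 12·(176214841 + 14684570) = 12·190899411 = 2290792932

2290792932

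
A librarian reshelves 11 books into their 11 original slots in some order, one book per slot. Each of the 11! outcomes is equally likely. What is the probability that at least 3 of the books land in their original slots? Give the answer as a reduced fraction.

Favorable outcomes: Σ_{i≥3} C(11,i)·!(11-i) = 165·14833 + 330·1854 + 462·265 + 462·44 + 330·9 + 165·2 + 55·1 + 11·0 + 1·1 = 3205379.
Total outcomes: 11! = 39916800.
Probability = 3205379/39916800 = 3205379/39916800.

3205379/39916800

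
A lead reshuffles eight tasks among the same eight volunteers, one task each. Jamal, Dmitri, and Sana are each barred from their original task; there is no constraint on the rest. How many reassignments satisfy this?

Inclusion-exclusion on the 3 forbidden self-matches:
Σ_{j=0}^{3} (-1)^j C(3,j)(8-j)!
= C(3,0)·8! - C(3,1)·7! + C(3,2)·6! - C(3,3)·5!
= 40320 - 15120 + 2160 - 120
= 27240

27240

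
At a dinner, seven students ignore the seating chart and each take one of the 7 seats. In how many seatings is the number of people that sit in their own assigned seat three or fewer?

4948

# with exactly i fixed is C(7,i)·!(7-i); sum over i=0..3:
  i=0: C(7,0)·!7 = 1·1854 = 1854
  i=1: C(7,1)·!6 = 7·265 = 1855
  i=2: C(7,2)·!5 = 21·44 = 924
  i=3: C(7,3)·!4 = 35·9 = 315
Total = 4948.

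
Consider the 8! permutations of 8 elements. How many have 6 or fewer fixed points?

# with exactly i fixed is C(8,i)·!(8-i); sum over i=0..6:
  i=0: C(8,0)·!8 = 1·14833 = 14833
  i=1: C(8,1)·!7 = 8·1854 = 14832
  i=2: C(8,2)·!6 = 28·265 = 7420
  i=3: C(8,3)·!5 = 56·44 = 2464
  i=4: C(8,4)·!4 = 70·9 = 630
  i=5: C(8,5)·!3 = 56·2 = 112
  i=6: C(8,6)·!2 = 28·1 = 28
Total = 40319.

40319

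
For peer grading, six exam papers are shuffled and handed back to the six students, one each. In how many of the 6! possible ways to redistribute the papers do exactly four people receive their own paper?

15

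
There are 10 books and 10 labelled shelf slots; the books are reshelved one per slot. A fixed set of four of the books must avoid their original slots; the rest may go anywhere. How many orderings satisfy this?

Inclusion-exclusion on the 4 forbidden self-matches:
Σ_{j=0}^{4} (-1)^j C(4,j)(10-j)!
= C(4,0)·10! - C(4,1)·9! + C(4,2)·8! - C(4,3)·7! + C(4,4)·6!
= 3628800 - 1451520 + 241920 - 20160 + 720
= 2399760

2399760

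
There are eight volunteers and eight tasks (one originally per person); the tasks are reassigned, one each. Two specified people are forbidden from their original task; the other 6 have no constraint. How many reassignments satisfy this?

30960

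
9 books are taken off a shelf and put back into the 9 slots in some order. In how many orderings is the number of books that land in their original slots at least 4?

6883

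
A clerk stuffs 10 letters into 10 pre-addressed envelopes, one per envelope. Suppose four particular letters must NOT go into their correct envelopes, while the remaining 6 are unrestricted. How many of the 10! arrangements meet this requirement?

2399760

Let A_j be the event that the j-th constrained one is fixed. By inclusion-exclusion over the 4 events:
Σ_{j=0}^{4} (-1)^j C(4,j)(10-j)!
= C(4,0)·10! - C(4,1)·9! + C(4,2)·8! - C(4,3)·7! + C(4,4)·6!
= 3628800 - 1451520 + 241920 - 20160 + 720
= 2399760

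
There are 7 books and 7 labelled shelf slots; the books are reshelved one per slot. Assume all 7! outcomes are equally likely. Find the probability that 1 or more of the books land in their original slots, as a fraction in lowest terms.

177/280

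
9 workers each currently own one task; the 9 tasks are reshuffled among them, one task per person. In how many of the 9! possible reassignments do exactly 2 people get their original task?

Pick the 2 fixed positions: C(9,2) = 36 ways.
The other 7 form a derangement: !7 = 1854.
Total: 36 × 1854 = 66744.

66744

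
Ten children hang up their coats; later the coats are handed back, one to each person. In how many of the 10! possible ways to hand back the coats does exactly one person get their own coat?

Choose which one of the 10 is fixed: C(10,1) = 10.
The remaining 9 must be deranged: !9 = 133496.
Total: 10 × 133496 = 1334960.

1334960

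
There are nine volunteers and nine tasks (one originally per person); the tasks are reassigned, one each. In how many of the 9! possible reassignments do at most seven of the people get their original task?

Sum C(9,i)·!(9-i) for i = 0..7:
  i=0: C(9,0)·!9 = 1·133496 = 133496
  i=1: C(9,1)·!8 = 9·14833 = 133497
  i=2: C(9,2)·!7 = 36·1854 = 66744
  i=3: C(9,3)·!6 = 84·265 = 22260
  i=4: C(9,4)·!5 = 126·44 = 5544
  i=5: C(9,5)·!4 = 126·9 = 1134
  i=6: C(9,6)·!3 = 84·2 = 168
  i=7: C(9,7)·!2 = 36·1 = 36
Total = 362879.

362879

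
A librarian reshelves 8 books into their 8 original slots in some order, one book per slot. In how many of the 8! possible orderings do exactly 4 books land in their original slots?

630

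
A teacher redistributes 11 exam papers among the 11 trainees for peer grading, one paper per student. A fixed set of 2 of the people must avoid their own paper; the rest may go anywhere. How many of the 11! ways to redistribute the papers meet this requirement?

Inclusion-exclusion on the 2 forbidden self-matches:
Σ_{j=0}^{2} (-1)^j C(2,j)(11-j)!
= C(2,0)·11! - C(2,1)·10! + C(2,2)·9!
= 39916800 - 7257600 + 362880
= 33022080

33022080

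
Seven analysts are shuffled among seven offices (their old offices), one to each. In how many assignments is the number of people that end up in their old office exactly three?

315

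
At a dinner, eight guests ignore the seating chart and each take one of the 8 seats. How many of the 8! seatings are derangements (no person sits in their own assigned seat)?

!8 = 8! · Σ_{k=0}^{8} (-1)^k/k!
= 8! - 8!/1! + 8!/2! - 8!/3! + 8!/4! - 8!/5! + 8!/6! - 8!/7! + 8!/8!
= 40320 - 40320 + 20160 - 6720 + 1680 - 336 + 56 - 8 + 1
= 14833

14833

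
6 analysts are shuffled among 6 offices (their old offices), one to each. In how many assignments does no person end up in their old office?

265

The subfactorial !6 = [6!/e] (nearest integer).
6! = 720, and 720/e ≈ 264.87, so !6 = 265.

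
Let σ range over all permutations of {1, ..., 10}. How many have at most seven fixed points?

3628754

# with exactly i fixed is C(10,i)·!(10-i); sum over i=0..7:
  i=0: C(10,0)·!10 = 1·1334961 = 1334961
  i=1: C(10,1)·!9 = 10·133496 = 1334960
  i=2: C(10,2)·!8 = 45·14833 = 667485
  i=3: C(10,3)·!7 = 120·1854 = 222480
  i=4: C(10,4)·!6 = 210·265 = 55650
  i=5: C(10,5)·!5 = 252·44 = 11088
  i=6: C(10,6)·!4 = 210·9 = 1890
  i=7: C(10,7)·!3 = 120·2 = 240
Total = 3628754.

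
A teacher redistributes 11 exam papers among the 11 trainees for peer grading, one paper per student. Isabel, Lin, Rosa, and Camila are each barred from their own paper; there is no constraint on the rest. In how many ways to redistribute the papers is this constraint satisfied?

Inclusion-exclusion on the 4 forbidden self-matches:
Σ_{j=0}^{4} (-1)^j C(4,j)(11-j)!
= C(4,0)·11! - C(4,1)·10! + C(4,2)·9! - C(4,3)·8! + C(4,4)·7!
= 39916800 - 14515200 + 2177280 - 161280 + 5040
= 27422640

27422640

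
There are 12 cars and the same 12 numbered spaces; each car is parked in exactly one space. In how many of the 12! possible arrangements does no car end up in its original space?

176214841

The subfactorial !12 = [12!/e] (nearest integer).
12! = 479001600, and 479001600/e ≈ 176214840.93, so !12 = 176214841.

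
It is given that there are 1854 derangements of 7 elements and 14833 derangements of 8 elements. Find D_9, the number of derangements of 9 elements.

133496

D_9 = (9-1)·(D_8 + D_7) = 8·(14833 + 1854) = 8·16687 = 133496.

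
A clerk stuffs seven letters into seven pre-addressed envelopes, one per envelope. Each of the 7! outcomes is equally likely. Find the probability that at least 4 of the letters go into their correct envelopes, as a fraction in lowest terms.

23/1260

Favorable outcomes: Σ_{i≥4} C(7,i)·!(7-i) = 35·2 + 21·1 + 7·0 + 1·1 = 92.
Total outcomes: 7! = 5040.
Probability = 92/5040 = 23/1260.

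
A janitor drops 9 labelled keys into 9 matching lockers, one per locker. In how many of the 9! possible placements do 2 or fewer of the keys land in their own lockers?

333737

Sum C(9,i)·!(9-i) for i = 0..2:
  i=0: C(9,0)·!9 = 1·133496 = 133496
  i=1: C(9,1)·!8 = 9·14833 = 133497
  i=2: C(9,2)·!7 = 36·1854 = 66744
Total = 333737.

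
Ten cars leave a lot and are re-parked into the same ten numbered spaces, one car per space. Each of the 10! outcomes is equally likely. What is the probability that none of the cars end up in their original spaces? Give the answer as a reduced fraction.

Favorable outcomes: !10 = 1334961.
Total outcomes: 10! = 3628800.
Probability = 1334961/3628800 = 16481/44800.

16481/44800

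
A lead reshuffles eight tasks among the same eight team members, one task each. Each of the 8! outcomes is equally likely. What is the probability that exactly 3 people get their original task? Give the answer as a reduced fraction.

11/180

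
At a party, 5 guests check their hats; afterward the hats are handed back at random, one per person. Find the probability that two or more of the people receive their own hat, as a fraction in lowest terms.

31/120

Favorable outcomes: Σ_{i≥2} C(5,i)·!(5-i) = 10·2 + 10·1 + 5·0 + 1·1 = 31.
Total outcomes: 5! = 120.
Probability = 31/120 = 31/120.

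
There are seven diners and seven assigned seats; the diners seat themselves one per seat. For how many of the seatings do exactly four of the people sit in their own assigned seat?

70

Pick the 4 fixed positions: C(7,4) = 35 ways.
The other 3 form a derangement: !3 = 2.
Total: 35 × 2 = 70.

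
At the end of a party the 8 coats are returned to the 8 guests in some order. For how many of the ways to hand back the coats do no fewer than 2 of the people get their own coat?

Sum C(8,i)·!(8-i) for i = 2..8:
  i=2: C(8,2)·!6 = 28·265 = 7420
  i=3: C(8,3)·!5 = 56·44 = 2464
  i=4: C(8,4)·!4 = 70·9 = 630
  i=5: C(8,5)·!3 = 56·2 = 112
  i=6: C(8,6)·!2 = 28·1 = 28
  i=7: C(8,7)·!1 = 8·0 = 0
  i=8: C(8,8)·!0 = 1·1 = 1
Total = 10655.

10655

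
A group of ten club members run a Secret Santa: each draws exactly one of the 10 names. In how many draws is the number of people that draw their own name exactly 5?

11088

Choose which 5 of the 10 are fixed: C(10,5) = 252.
The remaining 5 must be deranged: !5 = 44.
Total: 252 × 44 = 11088.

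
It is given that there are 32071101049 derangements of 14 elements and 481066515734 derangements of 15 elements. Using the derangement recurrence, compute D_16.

7697064251745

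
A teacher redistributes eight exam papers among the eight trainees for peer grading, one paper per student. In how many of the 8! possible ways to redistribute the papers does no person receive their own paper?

!8 = 8! · Σ_{k=0}^{8} (-1)^k/k!
= 8! - 8!/1! + 8!/2! - 8!/3! + 8!/4! - 8!/5! + 8!/6! - 8!/7! + 8!/8!
= 40320 - 40320 + 20160 - 6720 + 1680 - 336 + 56 - 8 + 1
= 14833

14833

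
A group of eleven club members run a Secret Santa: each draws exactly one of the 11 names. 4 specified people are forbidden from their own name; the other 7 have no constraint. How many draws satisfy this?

Let A_j be the event that the j-th constrained one is fixed. By inclusion-exclusion over the 4 events:
Σ_{j=0}^{4} (-1)^j C(4,j)(11-j)!
= C(4,0)·11! - C(4,1)·10! + C(4,2)·9! - C(4,3)·8! + C(4,4)·7!
= 39916800 - 14515200 + 2177280 - 161280 + 5040
= 27422640

27422640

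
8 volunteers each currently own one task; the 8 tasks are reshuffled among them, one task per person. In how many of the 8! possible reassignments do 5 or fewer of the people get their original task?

Sum C(8,i)·!(8-i) for i = 0..5:
  i=0: C(8,0)·!8 = 1·14833 = 14833
  i=1: C(8,1)·!7 = 8·1854 = 14832
  i=2: C(8,2)·!6 = 28·265 = 7420
  i=3: C(8,3)·!5 = 56·44 = 2464
  i=4: C(8,4)·!4 = 70·9 = 630
  i=5: C(8,5)·!3 = 56·2 = 112
Total = 40291.

40291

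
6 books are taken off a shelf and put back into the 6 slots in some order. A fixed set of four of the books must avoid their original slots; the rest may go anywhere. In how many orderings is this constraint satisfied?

362

Inclusion-exclusion on the 4 forbidden self-matches:
Σ_{j=0}^{4} (-1)^j C(4,j)(6-j)!
= C(4,0)·6! - C(4,1)·5! + C(4,2)·4! - C(4,3)·3! + C(4,4)·2!
= 720 - 480 + 144 - 24 + 2
= 362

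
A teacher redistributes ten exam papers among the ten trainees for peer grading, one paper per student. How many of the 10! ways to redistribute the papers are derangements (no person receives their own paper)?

1334961

The subfactorial !10 = [10!/e] (nearest integer).
10! = 3628800, and 3628800/e ≈ 1334960.92, so !10 = 1334961.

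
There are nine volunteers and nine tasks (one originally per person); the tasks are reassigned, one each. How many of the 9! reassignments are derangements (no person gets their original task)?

Use !n = (n-1)(!(n-1) + !(n-2)).
!9 = 8·(14833 + 1854) = 8·16687 = 133496

133496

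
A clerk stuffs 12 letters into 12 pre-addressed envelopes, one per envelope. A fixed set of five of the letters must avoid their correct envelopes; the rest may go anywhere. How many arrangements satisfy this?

Let A_j be the event that the j-th constrained one is fixed. By inclusion-exclusion over the 5 events:
Σ_{j=0}^{5} (-1)^j C(5,j)(12-j)!
= C(5,0)·12! - C(5,1)·11! + C(5,2)·10! - C(5,3)·9! + C(5,4)·8! - C(5,5)·7!
= 479001600 - 199584000 + 36288000 - 3628800 + 201600 - 5040
= 312273360

312273360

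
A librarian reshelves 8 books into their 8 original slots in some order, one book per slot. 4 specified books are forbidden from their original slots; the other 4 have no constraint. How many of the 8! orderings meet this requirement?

24024

Let A_j be the event that the j-th constrained one is fixed. By inclusion-exclusion over the 4 events:
Σ_{j=0}^{4} (-1)^j C(4,j)(8-j)!
= C(4,0)·8! - C(4,1)·7! + C(4,2)·6! - C(4,3)·5! + C(4,4)·4!
= 40320 - 20160 + 4320 - 480 + 24
= 24024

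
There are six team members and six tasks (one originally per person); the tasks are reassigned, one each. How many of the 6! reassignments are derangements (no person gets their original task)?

265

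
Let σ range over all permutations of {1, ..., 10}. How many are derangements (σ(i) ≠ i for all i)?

Use !n = (n-1)(!(n-1) + !(n-2)).
!10 = 9·(133496 + 14833) = 9·148329 = 1334961

1334961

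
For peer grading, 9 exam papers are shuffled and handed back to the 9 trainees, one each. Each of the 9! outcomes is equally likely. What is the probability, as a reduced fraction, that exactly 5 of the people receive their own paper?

Favorable outcomes: C(9,5)·!4 = 126·9 = 1134.
Total outcomes: 9! = 362880.
Probability = 1134/362880 = 1/320.

1/320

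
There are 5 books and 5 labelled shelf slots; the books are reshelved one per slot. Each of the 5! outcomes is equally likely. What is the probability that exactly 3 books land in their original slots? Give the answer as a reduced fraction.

Favorable outcomes: C(5,3)·!2 = 10·1 = 10.
Total outcomes: 5! = 120.
Probability = 10/120 = 1/12.

1/12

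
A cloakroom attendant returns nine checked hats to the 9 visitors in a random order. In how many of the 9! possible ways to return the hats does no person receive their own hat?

133496

!9 is the nearest integer to 9!/e.
9! = 362880, and 362880/e ≈ 133496.09, so !9 = 133496.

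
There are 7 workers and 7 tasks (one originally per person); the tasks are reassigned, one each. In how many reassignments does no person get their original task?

1854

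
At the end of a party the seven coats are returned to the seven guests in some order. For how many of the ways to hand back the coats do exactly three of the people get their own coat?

315

Choose which 3 of the 7 are fixed: C(7,3) = 35.
The remaining 4 must be deranged: !4 = 9.
Total: 35 × 9 = 315.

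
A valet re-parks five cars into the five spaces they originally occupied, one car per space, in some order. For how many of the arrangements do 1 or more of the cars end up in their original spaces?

Sum C(5,i)·!(5-i) for i = 1..5:
  i=1: C(5,1)·!4 = 5·9 = 45
  i=2: C(5,2)·!3 = 10·2 = 20
  i=3: C(5,3)·!2 = 10·1 = 10
  i=4: C(5,4)·!1 = 5·0 = 0
  i=5: C(5,5)·!0 = 1·1 = 1
Total = 76.

76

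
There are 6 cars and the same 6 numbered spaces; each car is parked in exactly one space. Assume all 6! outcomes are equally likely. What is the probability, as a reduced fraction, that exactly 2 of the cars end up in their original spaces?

3/16

Favorable outcomes: C(6,2)·!4 = 15·9 = 135.
Total outcomes: 6! = 720.
Probability = 135/720 = 3/16.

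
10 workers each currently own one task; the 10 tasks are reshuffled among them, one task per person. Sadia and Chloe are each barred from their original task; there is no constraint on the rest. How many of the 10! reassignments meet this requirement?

Let A_j be the event that the j-th constrained one is fixed. By inclusion-exclusion over the 2 events:
Σ_{j=0}^{2} (-1)^j C(2,j)(10-j)!
= C(2,0)·10! - C(2,1)·9! + C(2,2)·8!
= 3628800 - 725760 + 40320
= 2943360

2943360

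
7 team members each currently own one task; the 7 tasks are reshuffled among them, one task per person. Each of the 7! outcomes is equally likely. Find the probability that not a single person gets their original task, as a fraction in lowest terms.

103/280

Favorable outcomes: !7 = 1854.
Total outcomes: 7! = 5040.
Probability = 1854/5040 = 103/280.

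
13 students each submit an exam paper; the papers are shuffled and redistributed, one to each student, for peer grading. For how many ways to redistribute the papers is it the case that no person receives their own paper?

2290792932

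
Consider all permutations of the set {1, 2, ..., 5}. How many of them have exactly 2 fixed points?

Pick the 2 fixed positions: C(5,2) = 10 ways.
The remaining 3 must be deranged: !3 = 2.
Total: 10 × 2 = 20.

20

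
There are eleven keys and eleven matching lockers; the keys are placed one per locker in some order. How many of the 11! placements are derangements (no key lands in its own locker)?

Recurrence: !11 = 10·(!10 + !9).
!11 = 10·(1334961 + 133496) = 10·1468457 = 14684570

14684570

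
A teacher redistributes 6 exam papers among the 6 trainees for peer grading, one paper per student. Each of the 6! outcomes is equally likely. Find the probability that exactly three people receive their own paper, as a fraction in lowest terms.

1/18

Favorable outcomes: C(6,3)·!3 = 20·2 = 40.
Total outcomes: 6! = 720.
Probability = 40/720 = 1/18.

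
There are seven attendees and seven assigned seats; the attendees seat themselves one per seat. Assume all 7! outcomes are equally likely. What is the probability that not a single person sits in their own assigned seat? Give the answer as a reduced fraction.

103/280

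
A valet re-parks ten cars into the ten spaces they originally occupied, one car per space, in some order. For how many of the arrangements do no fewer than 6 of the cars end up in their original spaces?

Sum C(10,i)·!(10-i) for i = 6..10:
  i=6: C(10,6)·!4 = 210·9 = 1890
  i=7: C(10,7)·!3 = 120·2 = 240
  i=8: C(10,8)·!2 = 45·1 = 45
  i=9: C(10,9)·!1 = 10·0 = 0
  i=10: C(10,10)·!0 = 1·1 = 1
Total = 2176.

2176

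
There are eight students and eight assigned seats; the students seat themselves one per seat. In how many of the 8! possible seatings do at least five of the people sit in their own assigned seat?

141

# with exactly i fixed is C(8,i)·!(8-i); sum over i=5..8:
  i=5: C(8,5)·!3 = 56·2 = 112
  i=6: C(8,6)·!2 = 28·1 = 28
  i=7: C(8,7)·!1 = 8·0 = 0
  i=8: C(8,8)·!0 = 1·1 = 1
Total = 141.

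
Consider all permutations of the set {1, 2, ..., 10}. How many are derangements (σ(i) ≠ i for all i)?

!10 = 10! · Σ_{k=0}^{10} (-1)^k/k!
= 10! - 10!/1! + 10!/2! - 10!/3! + 10!/4! - 10!/5! + 10!/6! - 10!/7! + 10!/8! - 10!/9! + 10!/10!
= 3628800 - 3628800 + 1814400 - 604800 + 151200 - 30240 + 5040 - 720 + 90 - 10 + 1
= 1334961

1334961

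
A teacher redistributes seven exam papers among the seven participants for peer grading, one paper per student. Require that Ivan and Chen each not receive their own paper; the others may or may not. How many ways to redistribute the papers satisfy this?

Let A_j be the event that the j-th constrained one is fixed. By inclusion-exclusion over the 2 events:
Σ_{j=0}^{2} (-1)^j C(2,j)(7-j)!
= C(2,0)·7! - C(2,1)·6! + C(2,2)·5!
= 5040 - 1440 + 120
= 3720

3720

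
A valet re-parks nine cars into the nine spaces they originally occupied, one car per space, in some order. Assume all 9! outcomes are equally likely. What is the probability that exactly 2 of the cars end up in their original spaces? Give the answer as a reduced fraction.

103/560

Favorable outcomes: C(9,2)·!7 = 36·1854 = 66744.
Total outcomes: 9! = 362880.
Probability = 66744/362880 = 103/560.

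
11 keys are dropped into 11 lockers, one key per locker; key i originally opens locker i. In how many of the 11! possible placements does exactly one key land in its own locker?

14684571

Pick the single fixed position: C(11,1) = 11 ways.
The remaining 10 must be deranged: !10 = 1334961.
Total: 11 × 1334961 = 14684571.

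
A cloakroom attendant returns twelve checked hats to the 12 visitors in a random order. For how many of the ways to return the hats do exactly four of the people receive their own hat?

7342335

Choose which 4 of the 12 are fixed: C(12,4) = 495.
The other 8 form a derangement: !8 = 14833.
Total: 495 × 14833 = 7342335.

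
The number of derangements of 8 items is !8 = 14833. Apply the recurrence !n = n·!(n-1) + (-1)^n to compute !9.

133496

!9 = 9·14833 - 1 = 133496.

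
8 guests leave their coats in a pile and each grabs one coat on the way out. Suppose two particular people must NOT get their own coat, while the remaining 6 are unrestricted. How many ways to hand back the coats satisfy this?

30960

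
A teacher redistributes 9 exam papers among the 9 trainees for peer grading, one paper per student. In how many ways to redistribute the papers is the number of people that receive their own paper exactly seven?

36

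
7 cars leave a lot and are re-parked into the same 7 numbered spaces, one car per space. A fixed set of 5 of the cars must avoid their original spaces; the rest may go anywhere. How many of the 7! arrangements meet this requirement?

2428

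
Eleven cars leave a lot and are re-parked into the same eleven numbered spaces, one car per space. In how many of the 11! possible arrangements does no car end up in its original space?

The subfactorial !11 = [11!/e] (nearest integer).
11! = 39916800, and 39916800/e ≈ 14684570.08, so !11 = 14684570.

14684570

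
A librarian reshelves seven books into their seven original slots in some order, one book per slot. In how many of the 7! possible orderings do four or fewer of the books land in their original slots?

5018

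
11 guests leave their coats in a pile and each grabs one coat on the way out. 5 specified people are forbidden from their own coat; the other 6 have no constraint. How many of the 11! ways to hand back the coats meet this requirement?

25022880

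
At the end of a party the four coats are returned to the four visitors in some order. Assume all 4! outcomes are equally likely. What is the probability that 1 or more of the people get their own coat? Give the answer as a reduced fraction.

5/8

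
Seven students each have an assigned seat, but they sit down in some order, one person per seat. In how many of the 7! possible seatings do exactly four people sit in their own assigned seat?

70

Choose which 4 of the 7 are fixed: C(7,4) = 35.
The remaining 3 must be deranged: !3 = 2.
Total: 35 × 2 = 70.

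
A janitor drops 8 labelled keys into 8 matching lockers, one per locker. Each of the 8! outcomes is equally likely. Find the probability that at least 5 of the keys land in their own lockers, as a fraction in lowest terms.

Favorable outcomes: Σ_{i≥5} C(8,i)·!(8-i) = 56·2 + 28·1 + 8·0 + 1·1 = 141.
Total outcomes: 8! = 40320.
Probability = 141/40320 = 47/13440.

47/13440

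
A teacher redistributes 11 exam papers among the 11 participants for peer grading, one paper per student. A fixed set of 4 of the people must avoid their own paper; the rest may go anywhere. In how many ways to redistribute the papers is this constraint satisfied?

27422640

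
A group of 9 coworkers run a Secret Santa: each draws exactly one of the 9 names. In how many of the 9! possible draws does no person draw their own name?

133496

Recurrence: !9 = 9·!8 + (-1)^9.
!9 = 9·14833 - 1 = 133496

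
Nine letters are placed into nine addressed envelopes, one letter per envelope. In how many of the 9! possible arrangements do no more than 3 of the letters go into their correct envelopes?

355997

Sum C(9,i)·!(9-i) for i = 0..3:
  i=0: C(9,0)·!9 = 1·133496 = 133496
  i=1: C(9,1)·!8 = 9·14833 = 133497
  i=2: C(9,2)·!7 = 36·1854 = 66744
  i=3: C(9,3)·!6 = 84·265 = 22260
Total = 355997.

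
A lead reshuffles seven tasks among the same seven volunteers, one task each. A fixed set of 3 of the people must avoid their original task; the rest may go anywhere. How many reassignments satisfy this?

3216

Inclusion-exclusion on the 3 forbidden self-matches:
Σ_{j=0}^{3} (-1)^j C(3,j)(7-j)!
= C(3,0)·7! - C(3,1)·6! + C(3,2)·5! - C(3,3)·4!
= 5040 - 2160 + 360 - 24
= 3216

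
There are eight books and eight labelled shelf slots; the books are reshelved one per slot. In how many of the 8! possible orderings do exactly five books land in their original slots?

Pick the 5 fixed positions: C(8,5) = 56 ways.
The other 3 form a derangement: !3 = 2.
Total: 56 × 2 = 112.

112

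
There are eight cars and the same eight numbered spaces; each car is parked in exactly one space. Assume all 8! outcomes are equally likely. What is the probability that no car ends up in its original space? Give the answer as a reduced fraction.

Favorable outcomes: !8 = 14833.
Total outcomes: 8! = 40320.
Probability = 14833/40320 = 2119/5760.

2119/5760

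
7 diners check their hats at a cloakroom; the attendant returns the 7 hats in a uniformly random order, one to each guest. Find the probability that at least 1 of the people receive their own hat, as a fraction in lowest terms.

177/280

Favorable outcomes: Σ_{i≥1} C(7,i)·!(7-i) = 7·265 + 21·44 + 35·9 + 35·2 + 21·1 + 7·0 + 1·1 = 3186.
Total outcomes: 7! = 5040.
Probability = 3186/5040 = 177/280.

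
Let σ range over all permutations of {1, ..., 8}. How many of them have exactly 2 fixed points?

Pick the 2 fixed positions: C(8,2) = 28 ways.
The remaining 6 must be deranged: !6 = 265.
Total: 28 × 265 = 7420.

7420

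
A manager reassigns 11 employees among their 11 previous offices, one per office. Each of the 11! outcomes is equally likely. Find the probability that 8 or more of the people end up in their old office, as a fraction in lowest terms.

193/19958400

Favorable outcomes: Σ_{i≥8} C(11,i)·!(11-i) = 165·2 + 55·1 + 11·0 + 1·1 = 386.
Total outcomes: 11! = 39916800.
Probability = 386/39916800 = 193/19958400.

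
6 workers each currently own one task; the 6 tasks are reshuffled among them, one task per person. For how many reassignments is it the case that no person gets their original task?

265

By inclusion-exclusion, !6 = Σ (-1)^k · 6!/k! for k=0..6
= 6! - 6!/1! + 6!/2! - 6!/3! + 6!/4! - 6!/5! + 6!/6!
= 720 - 720 + 360 - 120 + 30 - 6 + 1
= 265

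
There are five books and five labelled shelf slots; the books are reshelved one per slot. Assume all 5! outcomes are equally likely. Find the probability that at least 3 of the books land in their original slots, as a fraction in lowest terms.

Favorable outcomes: Σ_{i≥3} C(5,i)·!(5-i) = 10·1 + 5·0 + 1·1 = 11.
Total outcomes: 5! = 120.
Probability = 11/120 = 11/120.

11/120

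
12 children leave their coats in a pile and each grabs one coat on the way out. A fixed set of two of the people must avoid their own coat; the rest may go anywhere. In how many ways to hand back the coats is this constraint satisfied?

Inclusion-exclusion on the 2 forbidden self-matches:
Σ_{j=0}^{2} (-1)^j C(2,j)(12-j)!
= C(2,0)·12! - C(2,1)·11! + C(2,2)·10!
= 479001600 - 79833600 + 3628800
= 402796800

402796800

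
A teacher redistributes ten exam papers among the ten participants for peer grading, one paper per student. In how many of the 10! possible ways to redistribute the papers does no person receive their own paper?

!10 = 10! · Σ_{k=0}^{10} (-1)^k/k!
= 10! - 10!/1! + 10!/2! - 10!/3! + 10!/4! - 10!/5! + 10!/6! - 10!/7! + 10!/8! - 10!/9! + 10!/10!
= 3628800 - 3628800 + 1814400 - 604800 + 151200 - 30240 + 5040 - 720 + 90 - 10 + 1
= 1334961

1334961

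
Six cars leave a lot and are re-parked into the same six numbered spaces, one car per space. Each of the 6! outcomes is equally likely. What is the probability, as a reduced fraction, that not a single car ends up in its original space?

53/144

Favorable outcomes: !6 = 265.
Total outcomes: 6! = 720.
Probability = 265/720 = 53/144.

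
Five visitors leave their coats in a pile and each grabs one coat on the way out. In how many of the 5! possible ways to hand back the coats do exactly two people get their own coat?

Choose which 2 of the 5 are fixed: C(5,2) = 10.
The remaining 3 must be deranged: !3 = 2.
Total: 10 × 2 = 20.

20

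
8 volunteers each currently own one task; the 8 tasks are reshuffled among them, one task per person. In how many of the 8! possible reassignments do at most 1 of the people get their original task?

Sum C(8,i)·!(8-i) for i = 0..1:
  i=0: C(8,0)·!8 = 1·14833 = 14833
  i=1: C(8,1)·!7 = 8·1854 = 14832
Total = 29665.

29665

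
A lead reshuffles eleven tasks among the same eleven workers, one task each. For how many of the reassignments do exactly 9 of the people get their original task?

Pick the 9 fixed positions: C(11,9) = 55 ways.
The other 2 form a derangement: !2 = 1.
Total: 55 × 1 = 55.

55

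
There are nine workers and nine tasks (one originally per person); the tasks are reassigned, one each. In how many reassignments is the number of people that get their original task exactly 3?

22260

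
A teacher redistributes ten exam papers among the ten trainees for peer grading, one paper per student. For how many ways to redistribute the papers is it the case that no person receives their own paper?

The number of derangements of 10 is !10 = Σ_{k=0}^{10} (-1)^k·10!/k!
= 10! - 10!/1! + 10!/2! - 10!/3! + 10!/4! - 10!/5! + 10!/6! - 10!/7! + 10!/8! - 10!/9! + 10!/10!
= 3628800 - 3628800 + 1814400 - 604800 + 151200 - 30240 + 5040 - 720 + 90 - 10 + 1
= 1334961

1334961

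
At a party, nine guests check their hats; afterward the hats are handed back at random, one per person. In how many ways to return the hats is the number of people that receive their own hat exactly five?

1134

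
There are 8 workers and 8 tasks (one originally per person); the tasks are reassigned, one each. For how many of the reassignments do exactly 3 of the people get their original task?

2464

Pick the 3 fixed positions: C(8,3) = 56 ways.
The other 5 form a derangement: !5 = 44.
Total: 56 × 44 = 2464.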